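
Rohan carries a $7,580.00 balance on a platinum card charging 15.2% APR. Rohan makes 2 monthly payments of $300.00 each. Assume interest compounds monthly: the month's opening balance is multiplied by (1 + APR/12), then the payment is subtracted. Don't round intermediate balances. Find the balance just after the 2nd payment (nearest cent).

$7,169.44

Monthly rate r = 15.2%/12 = 1.26667% = 0.0126667.
Each month: B ← B·(1+r) − $300.00.
Month 1: interest $96.01; balance after payment $7,376.01.
Month 2: interest $93.43; balance after payment $7,169.44.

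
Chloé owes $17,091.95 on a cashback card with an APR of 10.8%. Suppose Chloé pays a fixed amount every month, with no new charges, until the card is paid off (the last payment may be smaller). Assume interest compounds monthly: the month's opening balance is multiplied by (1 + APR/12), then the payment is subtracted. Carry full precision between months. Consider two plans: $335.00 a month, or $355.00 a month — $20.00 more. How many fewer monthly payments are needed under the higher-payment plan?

5 fewer payments

Monthly rate r = 10.8%/12 = 0.9% = 0.009.
At $335.00/mo: n = ⌈−ln(1 − rB₀/P)/ln(1+r)⌉ = 69 payments (last $202.96); total interest = total paid − $17,091.95 = $5,891.01.
At $355.00/mo: 64 payments (last $138.72); total interest $5,411.77.
Payments saved = 69 − 64 = 5.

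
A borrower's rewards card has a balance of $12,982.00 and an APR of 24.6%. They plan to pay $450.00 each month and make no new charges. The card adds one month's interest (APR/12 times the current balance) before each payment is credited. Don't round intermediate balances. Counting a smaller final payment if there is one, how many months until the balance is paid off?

45 months

Monthly rate r = 24.6%/12 = 2.05% = 0.0205.
Recurrence: B ← B·(1+r) − $450.00.
Month 1: interest $266.13; balance after payment $12,798.13.
Month 2: interest $262.36; balance after payment $12,610.49.
Closed form: n = −ln(1 − rB₀/P)/ln(1+r) = −ln(0.4086)/ln(1.0205) ≈ 44.106, so the balance reaches zero during payment 45.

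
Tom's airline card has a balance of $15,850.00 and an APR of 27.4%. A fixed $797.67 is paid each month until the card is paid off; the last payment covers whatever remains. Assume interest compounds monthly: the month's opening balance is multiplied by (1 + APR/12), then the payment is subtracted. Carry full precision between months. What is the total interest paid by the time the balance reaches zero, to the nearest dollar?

Monthly rate r = 27.4%/12 = 2.28333% = 0.0228333.
Payoff takes n = ⌈−ln(1 − rB₀/P)/ln(1+r)⌉ = ⌈26.780⌉ = 27 payments; the last is $623.70.
Total paid = 26·$797.67 + $623.70 = $21,363.12.
Total interest = total paid − principal = $21,363.12 − $15,850.00 = $5,513.12.

$5,513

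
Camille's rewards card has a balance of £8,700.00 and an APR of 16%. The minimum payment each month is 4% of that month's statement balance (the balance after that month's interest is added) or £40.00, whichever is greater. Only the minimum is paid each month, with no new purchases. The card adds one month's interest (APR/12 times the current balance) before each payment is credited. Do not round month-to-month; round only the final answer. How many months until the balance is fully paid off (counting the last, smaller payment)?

110 months

Monthly rate r = 16%/12 = 1.33333% = 0.0133333.
While 4% of the post-interest balance exceeds £40.00, each month B ← (B·(1+r))·(1 − 0.04), i.e. B shrinks by the factor (1+r)·0.96 = 0.9728.
This holds for months 1–79. Entering month 80 the balance is £984.87; 4% of the post-interest balance is now below £40.00, so the flat £40.00 minimum applies from here.
From month 80 a fixed £40.00 at rate r clears £984.87 in 31 more payments. Total: 79 + 31 = 110 months.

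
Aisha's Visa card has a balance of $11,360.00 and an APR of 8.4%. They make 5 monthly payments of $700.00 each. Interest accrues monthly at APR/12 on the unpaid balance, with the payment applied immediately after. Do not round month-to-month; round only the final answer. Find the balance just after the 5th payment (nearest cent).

Monthly rate r = 8.4%/12 = 0.7% = 0.007.
Each month: B ← B·(1+r) − $700.00.
Month 1: interest $79.52; balance after payment $10,739.52.
Month 2: interest $75.18; balance after payment $10,114.70.
Month 3: interest $70.80; balance after payment $9,485.50.
Month 4: interest $66.40; balance after payment $8,851.90.
Month 5: interest $61.96; balance after payment $8,213.86.

$8,213.86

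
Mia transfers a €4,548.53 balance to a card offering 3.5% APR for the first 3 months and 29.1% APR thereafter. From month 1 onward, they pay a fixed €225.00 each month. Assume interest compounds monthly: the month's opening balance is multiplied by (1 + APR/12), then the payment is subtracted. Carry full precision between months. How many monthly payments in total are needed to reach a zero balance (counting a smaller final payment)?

26 payments

Promo months 1–3 at r₀ = 3.5%/12 = 0.00291667; months 4+ at r₁ = 29.1%/12 = 0.02425.
After month 3: iterate B ← B·(1+r₀) − €225.00 for 3 months → €3,911.48.
Then at r₁ with €225.00/mo: n₂ = −ln(1 − r₁·B/P)/ln(1+r₁) ≈ 22.85 → 23 more payments.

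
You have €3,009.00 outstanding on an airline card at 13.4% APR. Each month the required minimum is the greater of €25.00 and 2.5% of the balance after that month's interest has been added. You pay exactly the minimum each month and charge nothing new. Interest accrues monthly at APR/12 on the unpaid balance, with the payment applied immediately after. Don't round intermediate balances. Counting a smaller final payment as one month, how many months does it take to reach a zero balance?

Monthly rate r = 13.4%/12 = 1.11667% = 0.0111667.
While 2.5% of the post-interest balance exceeds €25.00, each month B ← (B·(1+r))·(1 − 0.025), i.e. B shrinks by the factor (1+r)·0.975 = 0.98589.
This holds for months 1–79. Entering month 80 the balance is €979.00; 2.5% of the post-interest balance is now below €25.00, so the flat €25.00 minimum applies from here.
From month 80 a fixed €25.00 at rate r clears €979.00 in 52 more payments. Total: 79 + 52 = 131 months.

131 months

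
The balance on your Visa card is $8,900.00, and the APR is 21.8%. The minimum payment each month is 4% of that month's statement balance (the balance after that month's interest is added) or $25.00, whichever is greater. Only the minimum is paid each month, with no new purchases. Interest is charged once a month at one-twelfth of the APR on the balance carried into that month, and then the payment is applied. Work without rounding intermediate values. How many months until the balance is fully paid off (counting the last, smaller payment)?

150 months

Monthly rate r = 21.8%/12 = 1.81667% = 0.0181667.
While 4% of the post-interest balance exceeds $25.00, each month B ← (B·(1+r))·(1 − 0.04), i.e. B shrinks by the factor (1+r)·0.96 = 0.97744.
This holds for months 1–118. Entering month 119 the balance is $602.59; 4% of the post-interest balance is now below $25.00, so the flat $25.00 minimum applies from here.
From month 119 a fixed $25.00 at rate r clears $602.59 in 32 more payments. Total: 118 + 32 = 150 months.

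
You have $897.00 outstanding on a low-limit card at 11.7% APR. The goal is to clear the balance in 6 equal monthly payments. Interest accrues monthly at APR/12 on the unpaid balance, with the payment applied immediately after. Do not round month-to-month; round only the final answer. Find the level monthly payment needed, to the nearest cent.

Monthly rate r = 11.7%/12 = 0.975% = 0.00975.
Level-payment amortization: P = B₀·r / (1 − (1+r)^(−n)) = 897.00·0.00975 / (1 − 1.00975^(−6)).
Denominator 1 − (1+r)^(−6) = 0.0565544748.
P = 8.74575 / 0.0565544748 ≈ 154.64.

$154.64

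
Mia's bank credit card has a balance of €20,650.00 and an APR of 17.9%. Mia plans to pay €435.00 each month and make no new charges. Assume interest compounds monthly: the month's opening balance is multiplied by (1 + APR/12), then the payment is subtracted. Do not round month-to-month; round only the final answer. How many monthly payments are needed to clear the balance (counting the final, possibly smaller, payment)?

Monthly rate r = 17.9%/12 = 1.49167% = 0.0149167.
Recurrence: B ← B·(1+r) − €435.00.
Month 1: interest €308.03; balance after payment €20,523.03.
Month 2: interest €306.14; balance after payment €20,394.16.
Closed form: n = −ln(1 − rB₀/P)/ln(1+r) = −ln(0.29189)/ln(1.01492) ≈ 83.165, so the balance reaches zero during payment 84.

84 payments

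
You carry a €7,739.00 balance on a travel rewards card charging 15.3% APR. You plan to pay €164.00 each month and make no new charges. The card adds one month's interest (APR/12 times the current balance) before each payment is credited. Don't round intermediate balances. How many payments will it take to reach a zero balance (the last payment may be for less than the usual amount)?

Monthly rate r = 15.3%/12 = 1.275% = 0.01275.
Recurrence: B ← B·(1+r) − €164.00.
Month 1: interest €98.67; balance after payment €7,673.67.
Month 2: interest €97.84; balance after payment €7,607.51.
Closed form: n = −ln(1 − rB₀/P)/ln(1+r) = −ln(0.39834)/ln(1.01275) ≈ 72.651, so the balance reaches zero during payment 73.

73 payments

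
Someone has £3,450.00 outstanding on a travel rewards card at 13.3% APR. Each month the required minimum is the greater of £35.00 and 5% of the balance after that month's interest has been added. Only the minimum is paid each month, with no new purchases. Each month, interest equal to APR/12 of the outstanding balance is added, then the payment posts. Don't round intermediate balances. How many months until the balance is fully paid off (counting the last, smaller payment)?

63 months

Monthly rate r = 13.3%/12 = 1.10833% = 0.0110833.
While 5% of the post-interest balance exceeds £35.00, each month B ← (B·(1+r))·(1 − 0.05), i.e. B shrinks by the factor (1+r)·0.95 = 0.96053.
This holds for months 1–40. Entering month 41 the balance is £689.04; 5% of the post-interest balance is now below £35.00, so the flat £35.00 minimum applies from here.
From month 41 a fixed £35.00 at rate r clears £689.04 in 23 more payments. Total: 40 + 23 = 63 months.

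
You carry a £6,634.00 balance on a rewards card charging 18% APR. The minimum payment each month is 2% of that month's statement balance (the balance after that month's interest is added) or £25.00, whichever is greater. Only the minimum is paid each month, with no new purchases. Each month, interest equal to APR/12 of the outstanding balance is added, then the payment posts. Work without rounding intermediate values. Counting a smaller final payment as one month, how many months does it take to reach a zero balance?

408 months

Monthly rate r = 18%/12 = 1.5% = 0.015.
While 2% of the post-interest balance exceeds £25.00, each month B ← (B·(1+r))·(1 − 0.02), i.e. B shrinks by the factor (1+r)·0.98 = 0.9947.
This holds for months 1–317. Entering month 318 the balance is £1,230.77; 2% of the post-interest balance is now below £25.00, so the flat £25.00 minimum applies from here.
From month 318 a fixed £25.00 at rate r clears £1,230.77 in 91 more payments. Total: 317 + 91 = 408 months.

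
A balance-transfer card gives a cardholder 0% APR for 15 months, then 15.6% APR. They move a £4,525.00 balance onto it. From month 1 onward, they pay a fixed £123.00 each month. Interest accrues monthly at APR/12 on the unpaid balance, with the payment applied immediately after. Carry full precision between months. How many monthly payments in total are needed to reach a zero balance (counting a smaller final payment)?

Promo months 1–15 at r₀ = 0%/12 = 0; months 16+ at r₁ = 15.6%/12 = 0.013.
After month 15 (no interest yet): B = £4,525.00 − 15·£123.00 = £2,680.00.
Then at r₁ with £123.00/mo: n₂ = −ln(1 − r₁·B/P)/ln(1+r₁) ≈ 25.78 → 26 more payments.

41 payments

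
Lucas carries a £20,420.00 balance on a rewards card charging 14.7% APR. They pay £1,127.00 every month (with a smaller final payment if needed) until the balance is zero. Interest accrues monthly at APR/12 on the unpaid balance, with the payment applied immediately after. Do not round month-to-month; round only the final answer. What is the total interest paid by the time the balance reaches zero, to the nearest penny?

£2,812.27

Monthly rate r = 14.7%/12 = 1.225% = 0.01225.
Payoff takes n = ⌈−ln(1 − rB₀/P)/ln(1+r)⌉ = ⌈20.613⌉ = 21 payments; the last is £692.27.
Total paid = 20·£1,127.00 + £692.27 = £23,232.27.
Total interest = total paid − principal = £23,232.27 − £20,420.00 = £2,812.27.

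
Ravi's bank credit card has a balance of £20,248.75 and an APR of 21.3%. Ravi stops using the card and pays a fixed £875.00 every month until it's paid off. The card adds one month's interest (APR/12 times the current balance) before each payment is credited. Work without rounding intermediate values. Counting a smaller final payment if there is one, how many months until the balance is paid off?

31 months

Monthly rate r = 21.3%/12 = 1.775% = 0.01775.
Recurrence: B ← B·(1+r) − £875.00.
Month 1: interest £359.42; balance after payment £19,733.17.
Month 2: interest £350.26; balance after payment £19,208.43.
Closed form: n = −ln(1 − rB₀/P)/ln(1+r) = −ln(0.58924)/ln(1.01775) ≈ 30.062, so the balance reaches zero during payment 31.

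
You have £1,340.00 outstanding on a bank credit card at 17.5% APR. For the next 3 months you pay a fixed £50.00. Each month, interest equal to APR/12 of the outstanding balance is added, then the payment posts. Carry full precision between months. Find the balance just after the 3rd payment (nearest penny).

Monthly rate r = 17.5%/12 = 1.45833% = 0.0145833.
Each month: B ← B·(1+r) − £50.00.
Month 1: interest £19.54; balance after payment £1,309.54.
Month 2: interest £19.10; balance after payment £1,278.64.
Month 3: interest £18.65; balance after payment £1,247.29.

£1,247.29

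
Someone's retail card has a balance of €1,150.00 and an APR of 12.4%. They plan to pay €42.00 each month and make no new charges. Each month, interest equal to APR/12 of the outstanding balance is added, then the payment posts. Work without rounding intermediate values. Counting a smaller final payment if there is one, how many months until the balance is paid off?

33 payments

Monthly rate r = 12.4%/12 = 1.03333% = 0.0103333.
Recurrence: B ← B·(1+r) − €42.00.
Month 1: interest €11.88; balance after payment €1,119.88.
Month 2: interest €11.57; balance after payment €1,089.46.
Closed form: n = −ln(1 − rB₀/P)/ln(1+r) = −ln(0.71706)/ln(1.01033) ≈ 32.352, so the balance reaches zero during payment 33.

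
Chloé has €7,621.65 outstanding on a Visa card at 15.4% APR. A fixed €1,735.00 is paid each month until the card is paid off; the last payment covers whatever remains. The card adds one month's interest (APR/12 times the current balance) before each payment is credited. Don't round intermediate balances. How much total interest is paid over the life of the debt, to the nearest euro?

Monthly rate r = 15.4%/12 = 1.28333% = 0.0128333.
Payoff takes n = ⌈−ln(1 − rB₀/P)/ln(1+r)⌉ = ⌈4.551⌉ = 5 payments; the last is €957.89.
Total paid = 4·€1,735.00 + €957.89 = €7,897.89.
Total interest = total paid − principal = €7,897.89 − €7,621.65 = €276.24.

€276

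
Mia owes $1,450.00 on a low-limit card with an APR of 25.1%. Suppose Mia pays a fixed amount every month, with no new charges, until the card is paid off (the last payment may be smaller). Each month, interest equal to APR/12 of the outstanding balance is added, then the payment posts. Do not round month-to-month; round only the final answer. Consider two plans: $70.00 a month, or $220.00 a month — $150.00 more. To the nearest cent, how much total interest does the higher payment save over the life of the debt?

Monthly rate r = 25.1%/12 = 2.09167% = 0.0209167.
At $70.00/mo: n = ⌈−ln(1 − rB₀/P)/ln(1+r)⌉ = 28 payments (last $30.46); total interest = total paid − $1,450.00 = $470.46.
At $220.00/mo: 8 payments (last $36.78); total interest $126.78.
Interest saved = $470.46 − $126.78 = $343.68.

$343.68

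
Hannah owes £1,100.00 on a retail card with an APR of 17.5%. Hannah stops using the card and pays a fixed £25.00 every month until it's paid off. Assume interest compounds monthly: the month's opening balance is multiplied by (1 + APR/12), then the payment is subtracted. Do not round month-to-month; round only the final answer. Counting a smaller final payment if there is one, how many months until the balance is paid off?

Monthly rate r = 17.5%/12 = 1.45833% = 0.0145833.
Recurrence: B ← B·(1+r) − £25.00.
Month 1: interest £16.04; balance after payment £1,091.04.
Month 2: interest £15.91; balance after payment £1,081.95.
Closed form: n = −ln(1 − rB₀/P)/ln(1+r) = −ln(0.35833)/ln(1.01458) ≈ 70.886, so the balance reaches zero during payment 71.

71 payments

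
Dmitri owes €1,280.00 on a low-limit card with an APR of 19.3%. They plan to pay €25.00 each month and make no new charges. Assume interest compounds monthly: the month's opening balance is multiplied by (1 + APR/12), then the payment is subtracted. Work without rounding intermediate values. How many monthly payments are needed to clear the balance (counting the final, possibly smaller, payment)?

Monthly rate r = 19.3%/12 = 1.60833% = 0.0160833.
Recurrence: B ← B·(1+r) − €25.00.
Month 1: interest €20.59; balance after payment €1,275.59.
Month 2: interest €20.52; balance after payment €1,271.10.
Closed form: n = −ln(1 − rB₀/P)/ln(1+r) = −ln(0.17653)/ln(1.01608) ≈ 108.694, so the balance reaches zero during payment 109.

109 months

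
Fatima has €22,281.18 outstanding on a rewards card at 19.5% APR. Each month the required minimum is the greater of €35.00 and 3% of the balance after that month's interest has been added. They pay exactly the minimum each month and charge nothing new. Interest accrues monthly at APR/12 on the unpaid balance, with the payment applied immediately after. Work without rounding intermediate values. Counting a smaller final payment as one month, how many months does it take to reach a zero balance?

255 months

Monthly rate r = 19.5%/12 = 1.625% = 0.01625.
While 3% of the post-interest balance exceeds €35.00, each month B ← (B·(1+r))·(1 − 0.03), i.e. B shrinks by the factor (1+r)·0.97 = 0.98576.
This holds for months 1–207. Entering month 208 the balance is €1,144.99; 3% of the post-interest balance is now below €35.00, so the flat €35.00 minimum applies from here.
From month 208 a fixed €35.00 at rate r clears €1,144.99 in 48 more payments. Total: 207 + 48 = 255 months.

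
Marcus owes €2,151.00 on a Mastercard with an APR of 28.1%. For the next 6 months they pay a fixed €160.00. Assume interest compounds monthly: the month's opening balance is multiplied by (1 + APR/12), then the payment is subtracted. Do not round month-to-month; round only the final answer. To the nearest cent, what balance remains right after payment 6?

Monthly rate r = 28.1%/12 = 2.34167% = 0.0234167.
Each month: B ← B·(1+r) − €160.00.
Month 1: interest €50.37; balance after payment €2,041.37.
Month 2: interest €47.80; balance after payment €1,929.17.
Month 3: interest €45.17; balance after payment €1,814.35.
Month 4: interest €42.49; balance after payment €1,696.83.
Month 5: interest €39.73; balance after payment €1,576.57.
Month 6: interest €36.92; balance after payment €1,453.48.

€1,453.48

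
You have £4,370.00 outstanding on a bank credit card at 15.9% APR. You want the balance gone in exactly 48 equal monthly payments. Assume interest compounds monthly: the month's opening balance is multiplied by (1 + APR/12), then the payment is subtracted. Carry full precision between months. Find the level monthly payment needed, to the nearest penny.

£123.62

Monthly rate r = 15.9%/12 = 1.325% = 0.01325.
Level-payment amortization: P = B₀·r / (1 − (1+r)^(−n)) = 4370.00·0.01325 / (1 − 1.01325^(−48)).
Denominator 1 − (1+r)^(−48) = 0.468378417.
P = 57.9025 / 0.468378417 ≈ 123.62.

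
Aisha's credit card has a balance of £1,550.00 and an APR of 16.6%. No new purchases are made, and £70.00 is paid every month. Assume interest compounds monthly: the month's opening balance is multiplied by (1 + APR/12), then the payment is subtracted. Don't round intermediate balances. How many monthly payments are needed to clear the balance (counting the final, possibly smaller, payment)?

Monthly rate r = 16.6%/12 = 1.38333% = 0.0138333.
Recurrence: B ← B·(1+r) − £70.00.
Month 1: interest £21.44; balance after payment £1,501.44.
Month 2: interest £20.77; balance after payment £1,452.21.
Closed form: n = −ln(1 − rB₀/P)/ln(1+r) = −ln(0.69369)/ln(1.01383) ≈ 26.621, so the balance reaches zero during payment 27.

27 payments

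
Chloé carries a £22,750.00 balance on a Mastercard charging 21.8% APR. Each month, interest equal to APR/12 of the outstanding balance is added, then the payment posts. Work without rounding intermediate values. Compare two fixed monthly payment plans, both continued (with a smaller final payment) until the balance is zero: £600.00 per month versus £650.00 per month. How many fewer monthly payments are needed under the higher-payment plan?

Monthly rate r = 21.8%/12 = 1.81667% = 0.0181667.
At £600.00/mo: n = ⌈−ln(1 − rB₀/P)/ln(1+r)⌉ = 65 payments (last £505.62); total interest = total paid − £22,750.00 = £16,155.62.
At £650.00/mo: 57 payments (last £70.63); total interest £13,720.63.
Payments saved = 65 − 57 = 8.

8 fewer payments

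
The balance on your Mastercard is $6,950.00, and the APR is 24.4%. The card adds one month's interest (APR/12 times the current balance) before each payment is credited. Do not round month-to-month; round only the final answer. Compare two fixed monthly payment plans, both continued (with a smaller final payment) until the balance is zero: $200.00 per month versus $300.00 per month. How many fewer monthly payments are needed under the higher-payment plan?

29 fewer payments

Monthly rate r = 24.4%/12 = 2.03333% = 0.0203333.
At $200.00/mo: n = ⌈−ln(1 − rB₀/P)/ln(1+r)⌉ = 61 payments (last $182.97); total interest = total paid − $6,950.00 = $5,232.97.
At $300.00/mo: 32 payments (last $192.38); total interest $2,542.38.
Payments saved = 61 − 32 = 29.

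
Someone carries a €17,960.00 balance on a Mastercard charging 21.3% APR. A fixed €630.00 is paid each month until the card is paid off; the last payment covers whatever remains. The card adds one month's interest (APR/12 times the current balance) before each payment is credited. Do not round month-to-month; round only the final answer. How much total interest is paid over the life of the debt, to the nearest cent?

Monthly rate r = 21.3%/12 = 1.775% = 0.01775.
Payoff takes n = ⌈−ln(1 − rB₀/P)/ln(1+r)⌉ = ⌈40.084⌉ = 41 payments; the last is €53.41.
Total paid = 40·€630.00 + €53.41 = €25,253.41.
Total interest = total paid − principal = €25,253.41 − €17,960.00 = €7,293.41.

€7,293.41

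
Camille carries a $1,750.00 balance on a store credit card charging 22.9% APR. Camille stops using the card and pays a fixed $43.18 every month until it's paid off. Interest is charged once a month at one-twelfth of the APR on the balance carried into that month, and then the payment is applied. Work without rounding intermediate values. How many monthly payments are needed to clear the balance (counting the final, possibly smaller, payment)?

79 months

Monthly rate r = 22.9%/12 = 1.90833% = 0.0190833.
Recurrence: B ← B·(1+r) − $43.18.
Month 1: interest $33.40; balance after payment $1,740.22.
Month 2: interest $33.21; balance after payment $1,730.24.
Closed form: n = −ln(1 − rB₀/P)/ln(1+r) = −ln(0.22659)/ln(1.01908) ≈ 78.536, so the balance reaches zero during payment 79.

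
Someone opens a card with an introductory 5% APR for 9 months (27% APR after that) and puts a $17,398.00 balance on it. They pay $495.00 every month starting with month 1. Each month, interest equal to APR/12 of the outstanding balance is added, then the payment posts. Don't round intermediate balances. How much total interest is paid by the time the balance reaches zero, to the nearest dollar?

$8,296

Promo months 1–9 at r₀ = 5%/12 = 0.00416667; months 10+ at r₁ = 27%/12 = 0.0225.
After month 9: iterate B ← B·(1+r₀) − $495.00 for 9 months → $13,531.43.
Then at r₁ with $495.00/mo: n₂ = −ln(1 − r₁·B/P)/ln(1+r₁) ≈ 42.91 → 43 more payments.
Total paid = 51·$495.00 + $448.85 = $25,693.85; interest = $25,693.85 − $17,398.00 = $8,295.85.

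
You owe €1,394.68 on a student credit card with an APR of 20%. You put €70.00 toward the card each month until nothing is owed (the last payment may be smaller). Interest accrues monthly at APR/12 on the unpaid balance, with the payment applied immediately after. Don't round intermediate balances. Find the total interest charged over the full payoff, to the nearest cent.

€314.53

Monthly rate r = 20%/12 = 1.66667% = 0.0166667.
Payoff takes n = ⌈−ln(1 − rB₀/P)/ln(1+r)⌉ = ⌈24.415⌉ = 25 payments; the last is €29.21.
Total paid = 24·€70.00 + €29.21 = €1,709.21.
Total interest = total paid − principal = €1,709.21 − €1,394.68 = €314.53.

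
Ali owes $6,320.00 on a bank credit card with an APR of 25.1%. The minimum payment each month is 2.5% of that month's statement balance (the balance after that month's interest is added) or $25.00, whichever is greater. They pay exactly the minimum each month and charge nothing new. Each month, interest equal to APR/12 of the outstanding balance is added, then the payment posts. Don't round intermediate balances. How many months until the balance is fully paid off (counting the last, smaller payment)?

Monthly rate r = 25.1%/12 = 2.09167% = 0.0209167.
While 2.5% of the post-interest balance exceeds $25.00, each month B ← (B·(1+r))·(1 − 0.025), i.e. B shrinks by the factor (1+r)·0.975 = 0.99539.
This holds for months 1–404. Entering month 405 the balance is $978.72; 2.5% of the post-interest balance is now below $25.00, so the flat $25.00 minimum applies from here.
From month 405 a fixed $25.00 at rate r clears $978.72 in 83 more payments. Total: 404 + 83 = 487 months.

487 months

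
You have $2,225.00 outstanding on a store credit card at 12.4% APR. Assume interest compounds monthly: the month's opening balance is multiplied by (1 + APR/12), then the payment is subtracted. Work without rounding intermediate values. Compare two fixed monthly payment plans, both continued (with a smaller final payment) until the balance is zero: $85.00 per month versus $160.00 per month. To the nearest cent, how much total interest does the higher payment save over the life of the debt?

Monthly rate r = 12.4%/12 = 1.03333% = 0.0103333.
At $85.00/mo: n = ⌈−ln(1 − rB₀/P)/ln(1+r)⌉ = 31 payments (last $57.75); total interest = total paid − $2,225.00 = $382.75.
At $160.00/mo: 16 payments (last $14.50); total interest $189.50.
Interest saved = $382.75 − $189.50 = $193.25.

$193.25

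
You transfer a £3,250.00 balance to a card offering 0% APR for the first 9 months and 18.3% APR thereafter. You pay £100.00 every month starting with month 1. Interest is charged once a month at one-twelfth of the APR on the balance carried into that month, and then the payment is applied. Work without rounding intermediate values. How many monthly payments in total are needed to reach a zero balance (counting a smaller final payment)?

Promo months 1–9 at r₀ = 0%/12 = 0; months 10+ at r₁ = 18.3%/12 = 0.01525.
After month 9 (no interest yet): B = £3,250.00 − 9·£100.00 = £2,350.00.
Then at r₁ with £100.00/mo: n₂ = −ln(1 − r₁·B/P)/ln(1+r₁) ≈ 29.32 → 30 more payments.

39 months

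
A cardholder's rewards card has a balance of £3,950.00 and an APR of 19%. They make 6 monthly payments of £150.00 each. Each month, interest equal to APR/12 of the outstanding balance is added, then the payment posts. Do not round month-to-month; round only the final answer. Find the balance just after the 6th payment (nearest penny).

Monthly rate r = 19%/12 = 1.58333% = 0.0158333.
Each month: B ← B·(1+r) − £150.00.
Month 1: interest £62.54; balance after payment £3,862.54.
Month 2: interest £61.16; balance after payment £3,773.70.
Month 3: interest £59.75; balance after payment £3,683.45.
Month 4: interest £58.32; balance after payment £3,591.77.
Month 5: interest £56.87; balance after payment £3,498.64.
Month 6: interest £55.40; balance after payment £3,404.03.

£3,404.03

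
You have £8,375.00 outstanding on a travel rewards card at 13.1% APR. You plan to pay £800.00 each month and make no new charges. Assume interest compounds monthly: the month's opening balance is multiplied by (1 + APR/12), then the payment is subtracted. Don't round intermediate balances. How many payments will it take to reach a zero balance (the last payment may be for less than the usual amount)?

Monthly rate r = 13.1%/12 = 1.09167% = 0.0109167.
Recurrence: B ← B·(1+r) − £800.00.
Month 1: interest £91.43; balance after payment £7,666.43.
Month 2: interest £83.69; balance after payment £6,950.12.
Closed form: n = −ln(1 − rB₀/P)/ln(1+r) = −ln(0.88572)/ln(1.01092) ≈ 11.177, so the balance reaches zero during payment 12.

12 payments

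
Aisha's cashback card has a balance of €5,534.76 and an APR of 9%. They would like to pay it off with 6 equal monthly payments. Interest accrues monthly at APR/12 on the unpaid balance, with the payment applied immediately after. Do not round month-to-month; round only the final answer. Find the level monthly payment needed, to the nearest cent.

Monthly rate r = 9%/12 = 0.75% = 0.0075.
Level-payment amortization: P = B₀·r / (1 − (1+r)^(−n)) = 5534.76·0.0075 / (1 − 1.0075^(−6)).
Denominator 1 − (1+r)^(−6) = 0.0438419822.
P = 41.5107 / 0.0438419822 ≈ 946.83.

€946.83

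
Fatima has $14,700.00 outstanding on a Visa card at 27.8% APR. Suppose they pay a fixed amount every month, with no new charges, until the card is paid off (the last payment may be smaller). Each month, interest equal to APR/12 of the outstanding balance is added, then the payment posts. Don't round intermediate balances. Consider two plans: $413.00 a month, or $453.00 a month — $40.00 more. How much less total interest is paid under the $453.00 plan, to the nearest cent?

Monthly rate r = 27.8%/12 = 2.31667% = 0.0231667.
At $413.00/mo: n = ⌈−ln(1 − rB₀/P)/ln(1+r)⌉ = 76 payments (last $412.45); total interest = total paid − $14,700.00 = $16,687.45.
At $453.00/mo: 61 payments (last $381.25); total interest $12,861.25.
Interest saved = $16,687.45 − $12,861.25 = $3,826.20.

$3,826.20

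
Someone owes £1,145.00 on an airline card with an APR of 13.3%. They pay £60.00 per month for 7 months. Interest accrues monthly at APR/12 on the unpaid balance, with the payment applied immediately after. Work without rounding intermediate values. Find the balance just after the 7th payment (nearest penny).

Monthly rate r = 13.3%/12 = 1.10833% = 0.0110833.
Each month: B ← B·(1+r) − £60.00.
Month 1: interest £12.69; balance after payment £1,097.69.
Month 2: interest £12.17; balance after payment £1,049.86.
Month 3: interest £11.64; balance after payment £1,001.49.
Month 4: interest £11.10; balance after payment £952.59.
Month 5: interest £10.56; balance after payment £903.15.
Month 6: interest £10.01; balance after payment £853.16.
Month 7: interest £9.46; balance after payment £802.62.

£802.62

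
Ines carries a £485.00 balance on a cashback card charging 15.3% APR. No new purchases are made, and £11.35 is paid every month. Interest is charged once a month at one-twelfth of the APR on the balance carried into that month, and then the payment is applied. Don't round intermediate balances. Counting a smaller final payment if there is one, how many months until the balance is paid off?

63 payments

Monthly rate r = 15.3%/12 = 1.275% = 0.01275.
Recurrence: B ← B·(1+r) − £11.35.
Month 1: interest £6.18; balance after payment £479.83.
Month 2: interest £6.12; balance after payment £474.60.
Closed form: n = −ln(1 − rB₀/P)/ln(1+r) = −ln(0.45518)/ln(1.01275) ≈ 62.124, so the balance reaches zero during payment 63.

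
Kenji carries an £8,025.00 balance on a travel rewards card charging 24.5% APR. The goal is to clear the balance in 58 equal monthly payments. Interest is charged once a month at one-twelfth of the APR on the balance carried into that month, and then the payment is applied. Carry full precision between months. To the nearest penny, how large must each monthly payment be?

£237.34

Monthly rate r = 24.5%/12 = 2.04167% = 0.0204167.
Level-payment amortization: P = B₀·r / (1 − (1+r)^(−n)) = 8025.00·0.0204167 / (1 − 1.02042^(−58)).
Denominator 1 − (1+r)^(−58) = 0.690327613.
P = 163.844 / 0.690327613 ≈ 237.34.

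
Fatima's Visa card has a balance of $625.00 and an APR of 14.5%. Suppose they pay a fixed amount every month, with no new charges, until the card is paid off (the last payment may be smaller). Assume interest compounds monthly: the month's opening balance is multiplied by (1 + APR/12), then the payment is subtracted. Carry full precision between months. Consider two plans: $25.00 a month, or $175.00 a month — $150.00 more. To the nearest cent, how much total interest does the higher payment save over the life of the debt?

Monthly rate r = 14.5%/12 = 1.20833% = 0.0120833.
At $25.00/mo: n = ⌈−ln(1 − rB₀/P)/ln(1+r)⌉ = 30 payments (last $23.61); total interest = total paid − $625.00 = $123.61.
At $175.00/mo: 4 payments (last $117.97); total interest $17.97.
Interest saved = $123.61 − $17.97 = $105.64.

$105.64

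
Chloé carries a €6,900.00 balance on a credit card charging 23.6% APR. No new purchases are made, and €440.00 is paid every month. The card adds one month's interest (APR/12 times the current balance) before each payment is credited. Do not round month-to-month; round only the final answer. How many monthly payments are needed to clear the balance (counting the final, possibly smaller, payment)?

19 payments

Monthly rate r = 23.6%/12 = 1.96667% = 0.0196667.
Recurrence: B ← B·(1+r) − €440.00.
Month 1: interest €135.70; balance after payment €6,595.70.
Month 2: interest €129.72; balance after payment €6,285.42.
Closed form: n = −ln(1 − rB₀/P)/ln(1+r) = −ln(0.69159)/ln(1.01967) ≈ 18.934, so the balance reaches zero during payment 19.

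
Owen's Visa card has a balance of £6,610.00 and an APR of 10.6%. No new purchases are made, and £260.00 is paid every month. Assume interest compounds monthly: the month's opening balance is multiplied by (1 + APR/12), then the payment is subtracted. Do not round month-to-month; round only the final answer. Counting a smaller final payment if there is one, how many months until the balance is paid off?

Monthly rate r = 10.6%/12 = 0.883333% = 0.00883333.
Recurrence: B ← B·(1+r) − £260.00.
Month 1: interest £58.39; balance after payment £6,408.39.
Month 2: interest £56.61; balance after payment £6,205.00.
Closed form: n = −ln(1 − rB₀/P)/ln(1+r) = −ln(0.77543)/ln(1.00883) ≈ 28.920, so the balance reaches zero during payment 29.

29 months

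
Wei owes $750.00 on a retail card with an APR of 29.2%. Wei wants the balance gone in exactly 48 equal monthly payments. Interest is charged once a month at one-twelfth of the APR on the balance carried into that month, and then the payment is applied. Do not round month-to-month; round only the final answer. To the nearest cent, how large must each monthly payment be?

$26.66

Monthly rate r = 29.2%/12 = 2.43333% = 0.0243333.
Level-payment amortization: P = B₀·r / (1 − (1+r)^(−n)) = 750.00·0.0243333 / (1 − 1.02433^(−48)).
Denominator 1 − (1+r)^(−48) = 0.68463221.
P = 18.25 / 0.68463221 ≈ 26.66.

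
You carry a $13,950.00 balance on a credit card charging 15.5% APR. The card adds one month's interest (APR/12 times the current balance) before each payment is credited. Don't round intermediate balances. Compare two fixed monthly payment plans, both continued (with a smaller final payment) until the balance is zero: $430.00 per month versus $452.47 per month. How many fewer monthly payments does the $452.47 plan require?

Monthly rate r = 15.5%/12 = 1.29167% = 0.0129167.
At $430.00/mo: n = ⌈−ln(1 − rB₀/P)/ln(1+r)⌉ = 43 payments (last $136.24); total interest = total paid − $13,950.00 = $4,246.24.
At $452.47/mo: 40 payments (last $260.09); total interest $3,956.42.
Payments saved = 43 − 40 = 3.

3 fewer payments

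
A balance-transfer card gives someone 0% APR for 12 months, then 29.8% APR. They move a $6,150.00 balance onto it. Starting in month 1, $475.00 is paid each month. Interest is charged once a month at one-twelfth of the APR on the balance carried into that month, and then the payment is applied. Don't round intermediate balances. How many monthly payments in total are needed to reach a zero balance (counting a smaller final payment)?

Promo months 1–12 at r₀ = 0%/12 = 0; months 13+ at r₁ = 29.8%/12 = 0.0248333.
After month 12 (no interest yet): B = $6,150.00 − 12·$475.00 = $450.00.
Then at r₁ with $475.00/mo: n₂ = −ln(1 − r₁·B/P)/ln(1+r₁) ≈ 0.97 → 1 more payments.

13 payments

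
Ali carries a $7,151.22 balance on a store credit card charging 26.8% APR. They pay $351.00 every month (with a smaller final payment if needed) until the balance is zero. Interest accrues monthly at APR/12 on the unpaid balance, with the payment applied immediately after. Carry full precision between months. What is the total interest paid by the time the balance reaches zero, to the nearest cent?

Monthly rate r = 26.8%/12 = 2.23333% = 0.0223333.
Payoff takes n = ⌈−ln(1 − rB₀/P)/ln(1+r)⌉ = ⌈27.481⌉ = 28 payments; the last is $169.95.
Total paid = 27·$351.00 + $169.95 = $9,646.95.
Total interest = total paid − principal = $9,646.95 − $7,151.22 = $2,495.73.

$2,495.73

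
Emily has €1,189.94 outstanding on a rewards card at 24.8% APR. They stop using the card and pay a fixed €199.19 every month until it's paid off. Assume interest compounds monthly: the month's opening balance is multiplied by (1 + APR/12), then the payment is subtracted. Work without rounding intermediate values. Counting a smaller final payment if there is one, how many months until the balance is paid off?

Monthly rate r = 24.8%/12 = 2.06667% = 0.0206667.
Recurrence: B ← B·(1+r) − €199.19.
Month 1: interest €24.59; balance after payment €1,015.34.
Month 2: interest €20.98; balance after payment €837.14.
Closed form: n = −ln(1 − rB₀/P)/ln(1+r) = −ln(0.87654)/ln(1.02067) ≈ 6.442, so the balance reaches zero during payment 7.

7 payments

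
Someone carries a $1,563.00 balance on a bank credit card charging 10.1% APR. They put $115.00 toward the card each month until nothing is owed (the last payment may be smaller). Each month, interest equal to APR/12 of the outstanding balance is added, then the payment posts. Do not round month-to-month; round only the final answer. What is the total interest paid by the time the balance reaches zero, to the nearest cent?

$103.96

Monthly rate r = 10.1%/12 = 0.841667% = 0.00841667.
Payoff takes n = ⌈−ln(1 − rB₀/P)/ln(1+r)⌉ = ⌈14.494⌉ = 15 payments; the last is $56.96.
Total paid = 14·$115.00 + $56.96 = $1,666.96.
Total interest = total paid − principal = $1,666.96 − $1,563.00 = $103.96.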